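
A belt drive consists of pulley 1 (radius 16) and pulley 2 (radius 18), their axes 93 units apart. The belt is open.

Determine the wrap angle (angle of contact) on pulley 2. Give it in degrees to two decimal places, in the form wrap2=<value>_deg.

wrap2=182.46_deg

open belt: β = asin((r2−r1)/C) = asin(2/93) = 1.2323°
wrap1 = π − 2β = 177.5355°
wrap2 = π + 2β = 182.4645°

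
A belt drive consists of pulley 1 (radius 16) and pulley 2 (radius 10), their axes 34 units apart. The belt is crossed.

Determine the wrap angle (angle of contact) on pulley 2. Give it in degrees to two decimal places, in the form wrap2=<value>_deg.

wrap2=279.76_deg

crossed belt: β = asin((r1+r2)/C) = asin(26/34) = 49.8808°
wrap1 = wrap2 = π + 2β = 279.7617°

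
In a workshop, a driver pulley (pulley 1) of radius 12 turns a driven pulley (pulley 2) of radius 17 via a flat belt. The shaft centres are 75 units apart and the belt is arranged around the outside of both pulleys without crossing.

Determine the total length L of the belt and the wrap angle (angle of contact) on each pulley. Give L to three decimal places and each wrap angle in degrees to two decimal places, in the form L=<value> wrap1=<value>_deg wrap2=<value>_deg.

open belt: β = asin((r2−r1)/C) = asin(5/75) = 3.8226°
wrap1 = π − 2β = 172.3549°
wrap2 = π + 2β = 187.6451°
tangent length = C·cosβ = 74.8331
L = r1·wrap1 + r2·wrap2 + 2·C·cosβ = 12·3.0082 + 17·3.2750 + 2·74.8331 = 241.4396

L=241.440 wrap1=172.35_deg wrap2=187.65_deg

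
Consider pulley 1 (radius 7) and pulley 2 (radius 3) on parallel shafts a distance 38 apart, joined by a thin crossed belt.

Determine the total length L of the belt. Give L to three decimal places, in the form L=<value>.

crossed belt: β = asin((r1+r2)/C) = asin(10/38) = 15.2575°
wrap1 = wrap2 = π + 2β = 210.5150°
tangent length = C·cosβ = 36.6606
L = (r1+r2)·wrap + 2·C·cosβ = 10·3.6742 + 2·36.6606 = 110.0630

L=110.063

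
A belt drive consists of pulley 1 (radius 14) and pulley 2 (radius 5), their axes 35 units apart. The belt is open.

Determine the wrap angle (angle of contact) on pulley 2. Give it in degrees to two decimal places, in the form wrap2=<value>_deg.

wrap2=150.20_deg

open belt: β = asin((r2−r1)/C) = asin(-9/35) = -14.9006°
wrap1 = π − 2β = 209.8012°
wrap2 = π + 2β = 150.1988°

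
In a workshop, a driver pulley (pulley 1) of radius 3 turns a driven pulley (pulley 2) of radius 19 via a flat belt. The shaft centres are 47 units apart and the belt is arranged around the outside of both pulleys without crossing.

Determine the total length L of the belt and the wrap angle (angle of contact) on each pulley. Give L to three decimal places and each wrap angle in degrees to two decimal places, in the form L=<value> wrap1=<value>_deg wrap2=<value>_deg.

open belt: β = asin((r2−r1)/C) = asin(16/47) = 19.9028°
wrap1 = π − 2β = 140.1944°
wrap2 = π + 2β = 219.8056°
tangent length = C·cosβ = 44.1928
L = r1·wrap1 + r2·wrap2 + 2·C·cosβ = 3·2.4469 + 19·3.8363 + 2·44.1928 = 168.6164

L=168.616 wrap1=140.19_deg wrap2=219.81_deg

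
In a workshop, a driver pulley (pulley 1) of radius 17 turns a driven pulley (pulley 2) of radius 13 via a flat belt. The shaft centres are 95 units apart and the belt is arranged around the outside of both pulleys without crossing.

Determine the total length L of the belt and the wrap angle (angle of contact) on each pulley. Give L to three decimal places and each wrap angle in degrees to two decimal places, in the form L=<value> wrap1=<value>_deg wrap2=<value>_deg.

open belt: β = asin((r2−r1)/C) = asin(-4/95) = -2.4132°
wrap1 = π − 2β = 184.8263°
wrap2 = π + 2β = 175.1737°
tangent length = C·cosβ = 94.9158
L = r1·wrap1 + r2·wrap2 + 2·C·cosβ = 17·3.2258 + 13·3.0574 + 2·94.9158 = 284.4162

L=284.416 wrap1=184.83_deg wrap2=175.17_deg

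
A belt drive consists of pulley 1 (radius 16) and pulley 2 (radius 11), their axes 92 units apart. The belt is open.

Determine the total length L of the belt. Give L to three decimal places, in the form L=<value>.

open belt: β = asin((r2−r1)/C) = asin(-5/92) = -3.1154°
wrap1 = π − 2β = 186.2309°
wrap2 = π + 2β = 173.7691°
tangent length = C·cosβ = 91.8640
L = r1·wrap1 + r2·wrap2 + 2·C·cosβ = 16·3.2503 + 11·3.0328 + 2·91.8640 = 269.0948

L=269.095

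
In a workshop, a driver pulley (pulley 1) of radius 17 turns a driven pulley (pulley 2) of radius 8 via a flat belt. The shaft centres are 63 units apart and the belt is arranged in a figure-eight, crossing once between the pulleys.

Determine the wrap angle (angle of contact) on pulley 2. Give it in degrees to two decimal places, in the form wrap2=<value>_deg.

crossed belt: β = asin((r1+r2)/C) = asin(25/63) = 23.3799°
wrap1 = wrap2 = π + 2β = 226.7597°

wrap2=226.76_deg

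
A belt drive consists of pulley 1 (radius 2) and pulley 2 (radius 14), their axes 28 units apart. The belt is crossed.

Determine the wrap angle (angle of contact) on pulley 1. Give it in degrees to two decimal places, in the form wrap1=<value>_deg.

crossed belt: β = asin((r1+r2)/C) = asin(16/28) = 34.8499°
wrap1 = wrap2 = π + 2β = 249.6998°

wrap1=249.70_deg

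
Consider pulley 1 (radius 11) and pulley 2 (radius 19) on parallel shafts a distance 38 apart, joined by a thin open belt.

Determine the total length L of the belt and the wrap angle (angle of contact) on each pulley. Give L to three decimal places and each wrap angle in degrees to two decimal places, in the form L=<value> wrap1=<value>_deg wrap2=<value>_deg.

open belt: β = asin((r2−r1)/C) = asin(8/38) = 12.1532°
wrap1 = π − 2β = 155.6936°
wrap2 = π + 2β = 204.3064°
tangent length = C·cosβ = 37.1484
L = r1·wrap1 + r2·wrap2 + 2·C·cosβ = 11·2.7174 + 19·3.5658 + 2·37.1484 = 171.9383

L=171.938 wrap1=155.69_deg wrap2=204.31_deg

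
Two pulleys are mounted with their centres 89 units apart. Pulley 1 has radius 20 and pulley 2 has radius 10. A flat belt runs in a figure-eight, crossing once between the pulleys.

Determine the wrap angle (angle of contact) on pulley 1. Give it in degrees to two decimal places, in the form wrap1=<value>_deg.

wrap1=219.40_deg

crossed belt: β = asin((r1+r2)/C) = asin(30/89) = 19.6990°
wrap1 = wrap2 = π + 2β = 219.3980°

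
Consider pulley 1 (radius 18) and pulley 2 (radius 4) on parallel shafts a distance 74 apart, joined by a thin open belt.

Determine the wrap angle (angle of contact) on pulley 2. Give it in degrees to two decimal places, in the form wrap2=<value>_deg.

open belt: β = asin((r2−r1)/C) = asin(-14/74) = -10.9055°
wrap1 = π − 2β = 201.8109°
wrap2 = π + 2β = 158.1891°

wrap2=158.19_deg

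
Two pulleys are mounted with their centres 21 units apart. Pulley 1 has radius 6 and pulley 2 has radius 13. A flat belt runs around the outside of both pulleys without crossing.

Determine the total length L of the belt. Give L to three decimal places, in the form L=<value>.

L=104.046

open belt: β = asin((r2−r1)/C) = asin(7/21) = 19.4712°
wrap1 = π − 2β = 141.0576°
wrap2 = π + 2β = 218.9424°
tangent length = C·cosβ = 19.7990
L = r1·wrap1 + r2·wrap2 + 2·C·cosβ = 6·2.4619 + 13·3.8213 + 2·19.7990 = 104.0460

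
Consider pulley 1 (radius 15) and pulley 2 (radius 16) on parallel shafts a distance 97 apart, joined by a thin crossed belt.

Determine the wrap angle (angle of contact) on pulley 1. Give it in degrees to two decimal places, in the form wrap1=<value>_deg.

crossed belt: β = asin((r1+r2)/C) = asin(31/97) = 18.6380°
wrap1 = wrap2 = π + 2β = 217.2760°

wrap1=217.28_deg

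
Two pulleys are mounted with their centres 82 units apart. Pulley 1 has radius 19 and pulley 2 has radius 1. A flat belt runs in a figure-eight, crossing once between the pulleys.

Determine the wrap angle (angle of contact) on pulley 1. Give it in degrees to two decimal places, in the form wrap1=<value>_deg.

wrap1=208.23_deg

crossed belt: β = asin((r1+r2)/C) = asin(20/82) = 14.1170°
wrap1 = wrap2 = π + 2β = 208.2340°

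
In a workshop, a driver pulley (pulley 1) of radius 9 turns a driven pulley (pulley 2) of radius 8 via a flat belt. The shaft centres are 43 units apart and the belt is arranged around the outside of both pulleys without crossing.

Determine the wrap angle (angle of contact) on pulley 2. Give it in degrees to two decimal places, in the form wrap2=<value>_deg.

open belt: β = asin((r2−r1)/C) = asin(-1/43) = -1.3326°
wrap1 = π − 2β = 182.6652°
wrap2 = π + 2β = 177.3348°

wrap2=177.33_deg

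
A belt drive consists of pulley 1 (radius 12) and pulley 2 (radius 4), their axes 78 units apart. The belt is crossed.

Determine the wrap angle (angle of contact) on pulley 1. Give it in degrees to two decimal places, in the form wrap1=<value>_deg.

wrap1=203.67_deg

crossed belt: β = asin((r1+r2)/C) = asin(16/78) = 11.8370°
wrap1 = wrap2 = π + 2β = 203.6740°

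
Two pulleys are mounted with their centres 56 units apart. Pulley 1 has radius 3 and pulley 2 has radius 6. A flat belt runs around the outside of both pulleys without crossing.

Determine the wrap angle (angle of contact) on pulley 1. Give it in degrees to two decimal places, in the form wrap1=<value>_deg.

wrap1=173.86_deg

open belt: β = asin((r2−r1)/C) = asin(3/56) = 3.0709°
wrap1 = π − 2β = 173.8582°
wrap2 = π + 2β = 186.1418°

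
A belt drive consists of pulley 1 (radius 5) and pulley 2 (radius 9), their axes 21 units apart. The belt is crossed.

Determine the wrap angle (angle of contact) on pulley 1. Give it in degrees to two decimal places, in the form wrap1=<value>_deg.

crossed belt: β = asin((r1+r2)/C) = asin(14/21) = 41.8103°
wrap1 = wrap2 = π + 2β = 263.6206°

wrap1=263.62_deg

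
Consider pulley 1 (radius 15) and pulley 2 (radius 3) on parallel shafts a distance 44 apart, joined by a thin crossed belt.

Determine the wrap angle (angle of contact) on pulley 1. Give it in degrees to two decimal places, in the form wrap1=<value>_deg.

wrap1=228.30_deg

crossed belt: β = asin((r1+r2)/C) = asin(18/44) = 24.1477°
wrap1 = wrap2 = π + 2β = 228.2955°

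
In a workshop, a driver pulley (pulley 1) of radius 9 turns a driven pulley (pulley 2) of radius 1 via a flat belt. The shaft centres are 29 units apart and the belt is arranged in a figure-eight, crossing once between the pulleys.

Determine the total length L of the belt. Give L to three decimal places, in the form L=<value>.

L=92.900

crossed belt: β = asin((r1+r2)/C) = asin(10/29) = 20.1713°
wrap1 = wrap2 = π + 2β = 220.3425°
tangent length = C·cosβ = 27.2213
L = (r1+r2)·wrap + 2·C·cosβ = 10·3.8457 + 2·27.2213 = 92.8997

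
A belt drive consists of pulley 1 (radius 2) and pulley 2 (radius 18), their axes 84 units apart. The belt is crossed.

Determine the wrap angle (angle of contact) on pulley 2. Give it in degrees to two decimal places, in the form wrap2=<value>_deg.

wrap2=207.55_deg

crossed belt: β = asin((r1+r2)/C) = asin(20/84) = 13.7741°
wrap1 = wrap2 = π + 2β = 207.5483°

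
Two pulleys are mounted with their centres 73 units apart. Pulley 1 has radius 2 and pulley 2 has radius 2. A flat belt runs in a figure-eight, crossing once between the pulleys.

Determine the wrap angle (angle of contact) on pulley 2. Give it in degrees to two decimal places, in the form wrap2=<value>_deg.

wrap2=186.28_deg

crossed belt: β = asin((r1+r2)/C) = asin(4/73) = 3.1411°
wrap1 = wrap2 = π + 2β = 186.2821°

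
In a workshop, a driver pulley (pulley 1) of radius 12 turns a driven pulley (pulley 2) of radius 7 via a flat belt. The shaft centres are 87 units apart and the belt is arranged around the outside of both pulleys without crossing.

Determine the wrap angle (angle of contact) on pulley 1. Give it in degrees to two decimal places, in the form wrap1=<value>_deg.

wrap1=186.59_deg

open belt: β = asin((r2−r1)/C) = asin(-5/87) = -3.2947°
wrap1 = π − 2β = 186.5894°
wrap2 = π + 2β = 173.4106°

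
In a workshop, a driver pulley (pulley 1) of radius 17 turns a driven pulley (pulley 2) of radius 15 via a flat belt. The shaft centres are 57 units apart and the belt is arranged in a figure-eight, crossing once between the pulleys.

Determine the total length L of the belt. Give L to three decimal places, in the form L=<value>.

L=233.020

crossed belt: β = asin((r1+r2)/C) = asin(32/57) = 34.1529°
wrap1 = wrap2 = π + 2β = 248.3058°
tangent length = C·cosβ = 47.1699
L = (r1+r2)·wrap + 2·C·cosβ = 32·4.3338 + 2·47.1699 = 233.0199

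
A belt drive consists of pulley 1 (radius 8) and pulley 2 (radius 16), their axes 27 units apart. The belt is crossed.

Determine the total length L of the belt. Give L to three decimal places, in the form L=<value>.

L=152.693

crossed belt: β = asin((r1+r2)/C) = asin(24/27) = 62.7340°
wrap1 = wrap2 = π + 2β = 305.4679°
tangent length = C·cosβ = 12.3693
L = (r1+r2)·wrap + 2·C·cosβ = 24·5.3314 + 2·12.3693 = 152.6927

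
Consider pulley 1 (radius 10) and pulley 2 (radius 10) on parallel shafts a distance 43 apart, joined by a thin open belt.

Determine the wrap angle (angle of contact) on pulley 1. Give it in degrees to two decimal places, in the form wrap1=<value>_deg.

open belt: β = asin((r2−r1)/C) = asin(0/43) = 0.0000°
wrap1 = π − 2β = 180.0000°
wrap2 = π + 2β = 180.0000°

wrap1=180.00_deg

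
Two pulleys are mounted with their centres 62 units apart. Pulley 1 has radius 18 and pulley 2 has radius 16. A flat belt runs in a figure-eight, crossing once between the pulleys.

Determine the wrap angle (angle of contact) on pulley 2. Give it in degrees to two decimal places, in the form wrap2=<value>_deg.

crossed belt: β = asin((r1+r2)/C) = asin(34/62) = 33.2564°
wrap1 = wrap2 = π + 2β = 246.5129°

wrap2=246.51_deg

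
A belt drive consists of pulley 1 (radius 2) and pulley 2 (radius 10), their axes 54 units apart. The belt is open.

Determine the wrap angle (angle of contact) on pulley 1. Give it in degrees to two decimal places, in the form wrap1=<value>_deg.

open belt: β = asin((r2−r1)/C) = asin(8/54) = 8.5196°
wrap1 = π − 2β = 162.9608°
wrap2 = π + 2β = 197.0392°

wrap1=162.96_deg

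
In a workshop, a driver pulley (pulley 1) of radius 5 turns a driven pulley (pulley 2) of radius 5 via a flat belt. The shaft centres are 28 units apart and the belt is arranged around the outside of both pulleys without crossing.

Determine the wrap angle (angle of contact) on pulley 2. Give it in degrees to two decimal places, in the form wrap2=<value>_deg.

open belt: β = asin((r2−r1)/C) = asin(0/28) = 0.0000°
wrap1 = π − 2β = 180.0000°
wrap2 = π + 2β = 180.0000°

wrap2=180.00_deg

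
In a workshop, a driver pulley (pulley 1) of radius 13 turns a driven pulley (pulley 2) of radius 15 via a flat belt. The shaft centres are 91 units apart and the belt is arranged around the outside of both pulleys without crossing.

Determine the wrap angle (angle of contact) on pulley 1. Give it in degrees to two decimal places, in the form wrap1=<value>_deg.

wrap1=177.48_deg

open belt: β = asin((r2−r1)/C) = asin(2/91) = 1.2593°
wrap1 = π − 2β = 177.4813°
wrap2 = π + 2β = 182.5187°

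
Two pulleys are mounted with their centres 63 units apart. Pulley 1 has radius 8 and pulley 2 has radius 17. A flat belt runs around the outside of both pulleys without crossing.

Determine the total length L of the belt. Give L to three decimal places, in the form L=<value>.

open belt: β = asin((r2−r1)/C) = asin(9/63) = 8.2132°
wrap1 = π − 2β = 163.5736°
wrap2 = π + 2β = 196.4264°
tangent length = C·cosβ = 62.3538
L = r1·wrap1 + r2·wrap2 + 2·C·cosβ = 8·2.8549 + 17·3.4283 + 2·62.3538 = 205.8277

L=205.828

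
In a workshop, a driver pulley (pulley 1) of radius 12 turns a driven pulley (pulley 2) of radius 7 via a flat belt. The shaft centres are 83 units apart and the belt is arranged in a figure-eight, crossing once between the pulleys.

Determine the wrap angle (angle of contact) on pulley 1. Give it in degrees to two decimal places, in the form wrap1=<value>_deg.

crossed belt: β = asin((r1+r2)/C) = asin(19/83) = 13.2332°
wrap1 = wrap2 = π + 2β = 206.4665°

wrap1=206.47_deg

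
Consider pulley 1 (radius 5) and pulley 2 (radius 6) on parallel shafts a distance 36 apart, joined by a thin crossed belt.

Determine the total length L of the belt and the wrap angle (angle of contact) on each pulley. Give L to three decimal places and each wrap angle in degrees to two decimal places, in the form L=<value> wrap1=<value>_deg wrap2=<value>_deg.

L=109.946 wrap1=215.58_deg wrap2=215.58_deg

crossed belt: β = asin((r1+r2)/C) = asin(11/36) = 17.7916°
wrap1 = wrap2 = π + 2β = 215.5832°
tangent length = C·cosβ = 34.2783
L = (r1+r2)·wrap + 2·C·cosβ = 11·3.7626 + 2·34.2783 = 109.9455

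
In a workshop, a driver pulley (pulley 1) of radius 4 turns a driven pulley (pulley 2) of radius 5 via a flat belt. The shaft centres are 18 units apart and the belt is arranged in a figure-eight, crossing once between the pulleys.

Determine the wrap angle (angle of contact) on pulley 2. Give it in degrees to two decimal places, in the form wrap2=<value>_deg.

wrap2=240.00_deg

crossed belt: β = asin((r1+r2)/C) = asin(9/18) = 30.0000°
wrap1 = wrap2 = π + 2β = 240.0000°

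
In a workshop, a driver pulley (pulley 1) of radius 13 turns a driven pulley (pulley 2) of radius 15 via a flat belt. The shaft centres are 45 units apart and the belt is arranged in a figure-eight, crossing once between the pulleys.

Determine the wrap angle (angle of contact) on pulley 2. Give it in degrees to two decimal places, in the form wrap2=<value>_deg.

wrap2=256.96_deg

crossed belt: β = asin((r1+r2)/C) = asin(28/45) = 38.4786°
wrap1 = wrap2 = π + 2β = 256.9572°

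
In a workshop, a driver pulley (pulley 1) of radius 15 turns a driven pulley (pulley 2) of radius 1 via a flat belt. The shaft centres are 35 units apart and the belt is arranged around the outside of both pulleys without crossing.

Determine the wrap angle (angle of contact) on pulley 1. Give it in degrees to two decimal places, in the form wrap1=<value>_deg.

open belt: β = asin((r2−r1)/C) = asin(-14/35) = -23.5782°
wrap1 = π − 2β = 227.1564°
wrap2 = π + 2β = 132.8436°

wrap1=227.16_deg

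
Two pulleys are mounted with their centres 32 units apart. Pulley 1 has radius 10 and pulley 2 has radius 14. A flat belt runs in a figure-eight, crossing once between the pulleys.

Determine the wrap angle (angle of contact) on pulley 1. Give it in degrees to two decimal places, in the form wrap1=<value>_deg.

crossed belt: β = asin((r1+r2)/C) = asin(24/32) = 48.5904°
wrap1 = wrap2 = π + 2β = 277.1808°

wrap1=277.18_deg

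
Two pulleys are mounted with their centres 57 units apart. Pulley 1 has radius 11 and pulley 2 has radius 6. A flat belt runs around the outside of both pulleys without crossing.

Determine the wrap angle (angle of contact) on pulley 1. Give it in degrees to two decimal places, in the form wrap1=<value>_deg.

wrap1=190.06_deg

open belt: β = asin((r2−r1)/C) = asin(-5/57) = -5.0324°
wrap1 = π − 2β = 190.0648°
wrap2 = π + 2β = 169.9352°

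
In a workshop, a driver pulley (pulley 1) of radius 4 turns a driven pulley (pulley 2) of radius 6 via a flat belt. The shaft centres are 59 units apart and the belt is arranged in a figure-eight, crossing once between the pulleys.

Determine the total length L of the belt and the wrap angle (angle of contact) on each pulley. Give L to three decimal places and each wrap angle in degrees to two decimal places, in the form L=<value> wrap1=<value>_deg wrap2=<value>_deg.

crossed belt: β = asin((r1+r2)/C) = asin(10/59) = 9.7583°
wrap1 = wrap2 = π + 2β = 199.5165°
tangent length = C·cosβ = 58.1464
L = (r1+r2)·wrap + 2·C·cosβ = 10·3.4822 + 2·58.1464 = 151.1149

L=151.115 wrap1=199.52_deg wrap2=199.52_deg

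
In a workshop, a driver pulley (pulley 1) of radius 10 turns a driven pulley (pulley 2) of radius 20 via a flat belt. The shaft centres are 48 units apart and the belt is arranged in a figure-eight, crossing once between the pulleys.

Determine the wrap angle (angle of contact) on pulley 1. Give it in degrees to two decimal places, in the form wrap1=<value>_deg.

wrap1=257.36_deg

crossed belt: β = asin((r1+r2)/C) = asin(30/48) = 38.6822°
wrap1 = wrap2 = π + 2β = 257.3644°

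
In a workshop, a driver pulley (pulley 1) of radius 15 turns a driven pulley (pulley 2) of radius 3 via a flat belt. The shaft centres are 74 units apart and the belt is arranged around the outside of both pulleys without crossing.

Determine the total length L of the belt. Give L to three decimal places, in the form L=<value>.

L=206.499

open belt: β = asin((r2−r1)/C) = asin(-12/74) = -9.3324°
wrap1 = π − 2β = 198.6648°
wrap2 = π + 2β = 161.3352°
tangent length = C·cosβ = 73.0205
L = r1·wrap1 + r2·wrap2 + 2·C·cosβ = 15·3.4674 + 3·2.8158 + 2·73.0205 = 206.4989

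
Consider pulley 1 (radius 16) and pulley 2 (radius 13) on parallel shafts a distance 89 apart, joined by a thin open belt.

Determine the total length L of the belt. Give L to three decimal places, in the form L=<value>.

open belt: β = asin((r2−r1)/C) = asin(-3/89) = -1.9317°
wrap1 = π − 2β = 183.8634°
wrap2 = π + 2β = 176.1366°
tangent length = C·cosβ = 88.9494
L = r1·wrap1 + r2·wrap2 + 2·C·cosβ = 16·3.2090 + 13·3.0742 + 2·88.9494 = 269.2073

L=269.207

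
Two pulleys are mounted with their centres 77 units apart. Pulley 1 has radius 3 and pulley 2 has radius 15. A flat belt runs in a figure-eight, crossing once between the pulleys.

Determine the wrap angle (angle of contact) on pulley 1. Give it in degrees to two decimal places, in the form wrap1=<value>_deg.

wrap1=207.04_deg

crossed belt: β = asin((r1+r2)/C) = asin(18/77) = 13.5189°
wrap1 = wrap2 = π + 2β = 207.0378°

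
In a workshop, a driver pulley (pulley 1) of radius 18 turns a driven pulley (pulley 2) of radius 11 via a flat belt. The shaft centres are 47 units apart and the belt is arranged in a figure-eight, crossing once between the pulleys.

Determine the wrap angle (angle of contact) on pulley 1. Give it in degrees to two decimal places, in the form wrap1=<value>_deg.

crossed belt: β = asin((r1+r2)/C) = asin(29/47) = 38.0989°
wrap1 = wrap2 = π + 2β = 256.1979°

wrap1=256.20_deg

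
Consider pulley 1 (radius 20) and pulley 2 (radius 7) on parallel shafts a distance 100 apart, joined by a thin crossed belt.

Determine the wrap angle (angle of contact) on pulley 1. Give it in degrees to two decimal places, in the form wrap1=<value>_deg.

crossed belt: β = asin((r1+r2)/C) = asin(27/100) = 15.6643°
wrap1 = wrap2 = π + 2β = 211.3285°

wrap1=211.33_deg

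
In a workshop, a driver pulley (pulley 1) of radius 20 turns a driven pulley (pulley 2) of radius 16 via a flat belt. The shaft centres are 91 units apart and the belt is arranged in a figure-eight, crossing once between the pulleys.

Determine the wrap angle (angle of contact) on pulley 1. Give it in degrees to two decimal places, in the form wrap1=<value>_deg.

crossed belt: β = asin((r1+r2)/C) = asin(36/91) = 23.3037°
wrap1 = wrap2 = π + 2β = 226.6073°

wrap1=226.61_deg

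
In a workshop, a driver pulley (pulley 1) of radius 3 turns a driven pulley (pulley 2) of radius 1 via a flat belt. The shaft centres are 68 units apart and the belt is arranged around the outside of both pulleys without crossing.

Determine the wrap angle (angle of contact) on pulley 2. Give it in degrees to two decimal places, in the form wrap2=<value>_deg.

wrap2=176.63_deg

open belt: β = asin((r2−r1)/C) = asin(-2/68) = -1.6854°
wrap1 = π − 2β = 183.3708°
wrap2 = π + 2β = 176.6292°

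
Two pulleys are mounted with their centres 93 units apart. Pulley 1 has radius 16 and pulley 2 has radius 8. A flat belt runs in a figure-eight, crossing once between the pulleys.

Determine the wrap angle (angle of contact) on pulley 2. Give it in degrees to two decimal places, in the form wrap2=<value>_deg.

crossed belt: β = asin((r1+r2)/C) = asin(24/93) = 14.9552°
wrap1 = wrap2 = π + 2β = 209.9105°

wrap2=209.91_deg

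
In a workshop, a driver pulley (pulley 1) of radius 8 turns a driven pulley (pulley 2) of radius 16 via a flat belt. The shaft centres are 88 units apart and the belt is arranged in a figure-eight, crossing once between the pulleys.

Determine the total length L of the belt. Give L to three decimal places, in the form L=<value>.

L=257.985

crossed belt: β = asin((r1+r2)/C) = asin(24/88) = 15.8266°
wrap1 = wrap2 = π + 2β = 211.6532°
tangent length = C·cosβ = 84.6640
L = (r1+r2)·wrap + 2·C·cosβ = 24·3.6940 + 2·84.6640 = 257.9852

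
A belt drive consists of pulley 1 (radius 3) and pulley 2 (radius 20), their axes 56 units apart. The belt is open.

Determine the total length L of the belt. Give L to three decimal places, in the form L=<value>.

open belt: β = asin((r2−r1)/C) = asin(17/56) = 17.6722°
wrap1 = π − 2β = 144.6555°
wrap2 = π + 2β = 215.3445°
tangent length = C·cosβ = 53.3573
L = r1·wrap1 + r2·wrap2 + 2·C·cosβ = 3·2.5247 + 20·3.7585 + 2·53.3573 = 189.4581

L=189.458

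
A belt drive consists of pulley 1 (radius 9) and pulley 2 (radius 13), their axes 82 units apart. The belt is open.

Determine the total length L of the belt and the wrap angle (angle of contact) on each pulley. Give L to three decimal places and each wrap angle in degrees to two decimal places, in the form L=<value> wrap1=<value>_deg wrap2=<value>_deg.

open belt: β = asin((r2−r1)/C) = asin(4/82) = 2.7960°
wrap1 = π − 2β = 174.4079°
wrap2 = π + 2β = 185.5921°
tangent length = C·cosβ = 81.9024
L = r1·wrap1 + r2·wrap2 + 2·C·cosβ = 9·3.0440 + 13·3.2392 + 2·81.9024 = 233.3102

L=233.310 wrap1=174.41_deg wrap2=185.59_deg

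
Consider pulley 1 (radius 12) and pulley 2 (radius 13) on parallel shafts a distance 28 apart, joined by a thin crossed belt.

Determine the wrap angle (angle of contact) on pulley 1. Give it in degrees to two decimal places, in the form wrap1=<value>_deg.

crossed belt: β = asin((r1+r2)/C) = asin(25/28) = 63.2345°
wrap1 = wrap2 = π + 2β = 306.4690°

wrap1=306.47_deg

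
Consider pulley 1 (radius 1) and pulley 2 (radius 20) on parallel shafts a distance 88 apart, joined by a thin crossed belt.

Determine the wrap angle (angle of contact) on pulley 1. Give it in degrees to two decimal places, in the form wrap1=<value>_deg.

wrap1=207.61_deg

crossed belt: β = asin((r1+r2)/C) = asin(21/88) = 13.8061°
wrap1 = wrap2 = π + 2β = 207.6121°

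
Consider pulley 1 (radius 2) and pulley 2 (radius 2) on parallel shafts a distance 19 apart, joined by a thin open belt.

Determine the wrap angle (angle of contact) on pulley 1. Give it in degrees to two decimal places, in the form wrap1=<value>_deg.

open belt: β = asin((r2−r1)/C) = asin(0/19) = 0.0000°
wrap1 = π − 2β = 180.0000°
wrap2 = π + 2β = 180.0000°

wrap1=180.00_deg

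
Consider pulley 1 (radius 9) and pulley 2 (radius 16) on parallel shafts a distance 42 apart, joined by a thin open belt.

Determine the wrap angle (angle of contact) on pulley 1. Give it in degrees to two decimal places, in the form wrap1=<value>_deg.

wrap1=160.81_deg

open belt: β = asin((r2−r1)/C) = asin(7/42) = 9.5941°
wrap1 = π − 2β = 160.8119°
wrap2 = π + 2β = 199.1881°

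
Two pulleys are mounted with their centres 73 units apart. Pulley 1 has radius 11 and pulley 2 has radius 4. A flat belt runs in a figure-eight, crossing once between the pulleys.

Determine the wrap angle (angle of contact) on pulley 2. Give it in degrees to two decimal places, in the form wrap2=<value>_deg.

crossed belt: β = asin((r1+r2)/C) = asin(15/73) = 11.8576°
wrap1 = wrap2 = π + 2β = 203.7151°

wrap2=203.72_deg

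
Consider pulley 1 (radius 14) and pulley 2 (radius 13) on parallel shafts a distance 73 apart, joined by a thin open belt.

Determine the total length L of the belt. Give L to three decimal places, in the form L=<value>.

L=230.837

open belt: β = asin((r2−r1)/C) = asin(-1/73) = -0.7849°
wrap1 = π − 2β = 181.5698°
wrap2 = π + 2β = 178.4302°
tangent length = C·cosβ = 72.9932
L = r1·wrap1 + r2·wrap2 + 2·C·cosβ = 14·3.1690 + 13·3.1142 + 2·72.9932 = 230.8367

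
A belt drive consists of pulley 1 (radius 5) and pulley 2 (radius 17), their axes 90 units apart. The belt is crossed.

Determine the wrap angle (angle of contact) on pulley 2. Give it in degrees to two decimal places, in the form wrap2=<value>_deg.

wrap2=208.30_deg

crossed belt: β = asin((r1+r2)/C) = asin(22/90) = 14.1490°
wrap1 = wrap2 = π + 2β = 208.2980°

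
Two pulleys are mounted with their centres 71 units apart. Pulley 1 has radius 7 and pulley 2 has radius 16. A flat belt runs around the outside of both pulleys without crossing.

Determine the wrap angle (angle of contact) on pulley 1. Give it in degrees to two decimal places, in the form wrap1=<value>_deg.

open belt: β = asin((r2−r1)/C) = asin(9/71) = 7.2824°
wrap1 = π − 2β = 165.4351°
wrap2 = π + 2β = 194.5649°

wrap1=165.44_deg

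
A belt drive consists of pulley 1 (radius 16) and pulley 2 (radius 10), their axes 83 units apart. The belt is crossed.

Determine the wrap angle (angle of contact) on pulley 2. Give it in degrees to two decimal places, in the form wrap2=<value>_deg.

crossed belt: β = asin((r1+r2)/C) = asin(26/83) = 18.2554°
wrap1 = wrap2 = π + 2β = 216.5108°

wrap2=216.51_deg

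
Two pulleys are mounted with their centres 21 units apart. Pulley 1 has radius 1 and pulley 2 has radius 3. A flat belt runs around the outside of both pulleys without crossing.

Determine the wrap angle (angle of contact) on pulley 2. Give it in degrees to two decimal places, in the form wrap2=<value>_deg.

open belt: β = asin((r2−r1)/C) = asin(2/21) = 5.4650°
wrap1 = π − 2β = 169.0700°
wrap2 = π + 2β = 190.9300°

wrap2=190.93_deg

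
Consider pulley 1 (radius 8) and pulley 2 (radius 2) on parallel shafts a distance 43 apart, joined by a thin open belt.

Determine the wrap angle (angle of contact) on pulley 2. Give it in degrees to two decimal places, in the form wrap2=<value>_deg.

wrap2=163.96_deg

open belt: β = asin((r2−r1)/C) = asin(-6/43) = -8.0209°
wrap1 = π − 2β = 196.0419°
wrap2 = π + 2β = 163.9581°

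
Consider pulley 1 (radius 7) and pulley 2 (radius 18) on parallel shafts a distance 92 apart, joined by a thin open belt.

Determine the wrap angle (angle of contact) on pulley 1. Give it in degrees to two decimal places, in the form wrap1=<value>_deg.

wrap1=166.27_deg

open belt: β = asin((r2−r1)/C) = asin(11/92) = 6.8670°
wrap1 = π − 2β = 166.2660°
wrap2 = π + 2β = 193.7340°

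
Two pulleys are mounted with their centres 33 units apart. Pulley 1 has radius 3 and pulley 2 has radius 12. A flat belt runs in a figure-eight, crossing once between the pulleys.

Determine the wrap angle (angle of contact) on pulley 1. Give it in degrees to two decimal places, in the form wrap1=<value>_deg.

crossed belt: β = asin((r1+r2)/C) = asin(15/33) = 27.0357°
wrap1 = wrap2 = π + 2β = 234.0714°

wrap1=234.07_deg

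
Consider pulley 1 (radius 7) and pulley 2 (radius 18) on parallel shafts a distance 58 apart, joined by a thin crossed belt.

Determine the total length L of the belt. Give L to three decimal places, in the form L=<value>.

L=205.493

crossed belt: β = asin((r1+r2)/C) = asin(25/58) = 25.5332°
wrap1 = wrap2 = π + 2β = 231.0665°
tangent length = C·cosβ = 52.3355
L = (r1+r2)·wrap + 2·C·cosβ = 25·4.0329 + 2·52.3355 = 205.4927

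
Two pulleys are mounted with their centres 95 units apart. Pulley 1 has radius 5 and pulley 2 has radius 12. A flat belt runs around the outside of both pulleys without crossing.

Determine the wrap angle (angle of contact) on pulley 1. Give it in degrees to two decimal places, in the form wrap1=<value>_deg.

wrap1=171.55_deg

open belt: β = asin((r2−r1)/C) = asin(7/95) = 4.2256°
wrap1 = π − 2β = 171.5488°
wrap2 = π + 2β = 188.4512°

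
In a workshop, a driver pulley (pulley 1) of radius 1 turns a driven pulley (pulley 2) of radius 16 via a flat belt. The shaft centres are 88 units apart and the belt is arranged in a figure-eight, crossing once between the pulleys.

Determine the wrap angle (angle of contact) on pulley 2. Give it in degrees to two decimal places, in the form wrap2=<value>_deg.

wrap2=202.28_deg

crossed belt: β = asin((r1+r2)/C) = asin(17/88) = 11.1385°
wrap1 = wrap2 = π + 2β = 202.2771°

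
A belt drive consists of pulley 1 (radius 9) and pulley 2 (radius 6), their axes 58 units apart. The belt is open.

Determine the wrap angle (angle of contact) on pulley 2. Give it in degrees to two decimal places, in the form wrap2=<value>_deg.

wrap2=174.07_deg

open belt: β = asin((r2−r1)/C) = asin(-3/58) = -2.9649°
wrap1 = π − 2β = 185.9298°
wrap2 = π + 2β = 174.0702°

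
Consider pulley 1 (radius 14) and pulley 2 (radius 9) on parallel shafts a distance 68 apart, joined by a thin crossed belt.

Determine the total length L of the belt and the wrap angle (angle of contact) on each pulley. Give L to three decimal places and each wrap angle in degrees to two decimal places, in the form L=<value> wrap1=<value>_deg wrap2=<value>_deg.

crossed belt: β = asin((r1+r2)/C) = asin(23/68) = 19.7694°
wrap1 = wrap2 = π + 2β = 219.5388°
tangent length = C·cosβ = 63.9922
L = (r1+r2)·wrap + 2·C·cosβ = 23·3.8317 + 2·63.9922 = 216.1129

L=216.113 wrap1=219.54_deg wrap2=219.54_deg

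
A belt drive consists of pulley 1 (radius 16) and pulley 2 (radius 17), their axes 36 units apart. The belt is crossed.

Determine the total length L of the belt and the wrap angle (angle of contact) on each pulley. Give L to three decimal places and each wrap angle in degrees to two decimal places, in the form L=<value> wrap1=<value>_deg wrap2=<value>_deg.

crossed belt: β = asin((r1+r2)/C) = asin(33/36) = 66.4435°
wrap1 = wrap2 = π + 2β = 312.8871°
tangent length = C·cosβ = 14.3875
L = (r1+r2)·wrap + 2·C·cosβ = 33·5.4609 + 2·14.3875 = 208.9850

L=208.985 wrap1=312.89_deg wrap2=312.89_deg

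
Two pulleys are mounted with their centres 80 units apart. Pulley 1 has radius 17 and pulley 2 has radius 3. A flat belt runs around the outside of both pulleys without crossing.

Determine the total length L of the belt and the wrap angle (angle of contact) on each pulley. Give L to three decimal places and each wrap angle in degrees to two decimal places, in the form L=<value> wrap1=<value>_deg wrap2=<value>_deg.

L=225.288 wrap1=200.16_deg wrap2=159.84_deg

open belt: β = asin((r2−r1)/C) = asin(-14/80) = -10.0787°
wrap1 = π − 2β = 200.1573°
wrap2 = π + 2β = 159.8427°
tangent length = C·cosβ = 78.7655
L = r1·wrap1 + r2·wrap2 + 2·C·cosβ = 17·3.4934 + 3·2.7898 + 2·78.7655 = 225.2882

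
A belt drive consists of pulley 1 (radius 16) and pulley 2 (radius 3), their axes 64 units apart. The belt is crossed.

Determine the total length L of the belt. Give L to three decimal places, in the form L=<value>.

L=193.373

crossed belt: β = asin((r1+r2)/C) = asin(19/64) = 17.2700°
wrap1 = wrap2 = π + 2β = 214.5400°
tangent length = C·cosβ = 61.1146
L = (r1+r2)·wrap + 2·C·cosβ = 19·3.7444 + 2·61.1146 = 193.3735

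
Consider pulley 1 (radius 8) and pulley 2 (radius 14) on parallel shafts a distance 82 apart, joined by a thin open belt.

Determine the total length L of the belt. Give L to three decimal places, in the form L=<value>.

L=233.554

open belt: β = asin((r2−r1)/C) = asin(6/82) = 4.1961°
wrap1 = π − 2β = 171.6078°
wrap2 = π + 2β = 188.3922°
tangent length = C·cosβ = 81.7802
L = r1·wrap1 + r2·wrap2 + 2·C·cosβ = 8·2.9951 + 14·3.2881 + 2·81.7802 = 233.5543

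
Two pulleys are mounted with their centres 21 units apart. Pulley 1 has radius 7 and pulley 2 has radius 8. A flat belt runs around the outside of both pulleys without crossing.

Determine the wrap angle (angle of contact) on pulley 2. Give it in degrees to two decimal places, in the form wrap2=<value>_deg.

wrap2=185.46_deg

open belt: β = asin((r2−r1)/C) = asin(1/21) = 2.7294°
wrap1 = π − 2β = 174.5412°
wrap2 = π + 2β = 185.4588°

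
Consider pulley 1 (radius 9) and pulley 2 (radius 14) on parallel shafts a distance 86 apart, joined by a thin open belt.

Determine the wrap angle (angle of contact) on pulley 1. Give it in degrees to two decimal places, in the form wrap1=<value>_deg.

wrap1=173.33_deg

open belt: β = asin((r2−r1)/C) = asin(5/86) = 3.3330°
wrap1 = π − 2β = 173.3339°
wrap2 = π + 2β = 186.6661°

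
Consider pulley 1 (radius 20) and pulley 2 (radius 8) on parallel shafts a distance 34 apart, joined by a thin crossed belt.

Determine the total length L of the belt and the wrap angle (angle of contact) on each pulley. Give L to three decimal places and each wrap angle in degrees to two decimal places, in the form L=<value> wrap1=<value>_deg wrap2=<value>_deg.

L=180.725 wrap1=290.88_deg wrap2=290.88_deg

crossed belt: β = asin((r1+r2)/C) = asin(28/34) = 55.4397°
wrap1 = wrap2 = π + 2β = 290.8794°
tangent length = C·cosβ = 19.2873
L = (r1+r2)·wrap + 2·C·cosβ = 28·5.0768 + 2·19.2873 = 180.7251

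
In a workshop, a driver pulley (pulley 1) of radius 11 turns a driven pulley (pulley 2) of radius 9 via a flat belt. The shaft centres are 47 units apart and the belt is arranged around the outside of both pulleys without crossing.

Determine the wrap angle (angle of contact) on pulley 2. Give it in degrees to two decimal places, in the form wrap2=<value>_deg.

wrap2=175.12_deg

open belt: β = asin((r2−r1)/C) = asin(-2/47) = -2.4389°
wrap1 = π − 2β = 184.8777°
wrap2 = π + 2β = 175.1223°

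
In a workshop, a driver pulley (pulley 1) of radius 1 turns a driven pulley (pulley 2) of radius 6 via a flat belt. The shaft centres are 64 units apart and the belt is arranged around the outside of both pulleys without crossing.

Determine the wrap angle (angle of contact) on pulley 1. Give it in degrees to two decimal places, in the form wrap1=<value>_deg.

open belt: β = asin((r2−r1)/C) = asin(5/64) = 4.4808°
wrap1 = π − 2β = 171.0384°
wrap2 = π + 2β = 188.9616°

wrap1=171.04_deg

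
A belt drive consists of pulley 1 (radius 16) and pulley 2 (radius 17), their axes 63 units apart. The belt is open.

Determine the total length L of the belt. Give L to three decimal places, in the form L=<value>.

L=229.688

open belt: β = asin((r2−r1)/C) = asin(1/63) = 0.9095°
wrap1 = π − 2β = 178.1810°
wrap2 = π + 2β = 181.8190°
tangent length = C·cosβ = 62.9921
L = r1·wrap1 + r2·wrap2 + 2·C·cosβ = 16·3.1098 + 17·3.1733 + 2·62.9921 = 229.6884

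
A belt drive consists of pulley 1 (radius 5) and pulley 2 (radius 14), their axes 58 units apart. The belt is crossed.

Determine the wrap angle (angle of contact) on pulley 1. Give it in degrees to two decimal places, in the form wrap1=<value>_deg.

crossed belt: β = asin((r1+r2)/C) = asin(19/58) = 19.1223°
wrap1 = wrap2 = π + 2β = 218.2447°

wrap1=218.24_deg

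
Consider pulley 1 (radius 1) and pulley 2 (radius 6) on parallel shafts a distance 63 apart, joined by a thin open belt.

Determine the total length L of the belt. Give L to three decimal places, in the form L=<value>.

L=148.388

open belt: β = asin((r2−r1)/C) = asin(5/63) = 4.5521°
wrap1 = π − 2β = 170.8959°
wrap2 = π + 2β = 189.1041°
tangent length = C·cosβ = 62.8013
L = r1·wrap1 + r2·wrap2 + 2·C·cosβ = 1·2.9827 + 6·3.3005 + 2·62.8013 = 148.3882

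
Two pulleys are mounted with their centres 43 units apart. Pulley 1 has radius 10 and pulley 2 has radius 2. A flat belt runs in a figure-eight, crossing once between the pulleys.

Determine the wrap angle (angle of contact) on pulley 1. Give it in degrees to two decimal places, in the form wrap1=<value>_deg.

crossed belt: β = asin((r1+r2)/C) = asin(12/43) = 16.2047°
wrap1 = wrap2 = π + 2β = 212.4094°

wrap1=212.41_deg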